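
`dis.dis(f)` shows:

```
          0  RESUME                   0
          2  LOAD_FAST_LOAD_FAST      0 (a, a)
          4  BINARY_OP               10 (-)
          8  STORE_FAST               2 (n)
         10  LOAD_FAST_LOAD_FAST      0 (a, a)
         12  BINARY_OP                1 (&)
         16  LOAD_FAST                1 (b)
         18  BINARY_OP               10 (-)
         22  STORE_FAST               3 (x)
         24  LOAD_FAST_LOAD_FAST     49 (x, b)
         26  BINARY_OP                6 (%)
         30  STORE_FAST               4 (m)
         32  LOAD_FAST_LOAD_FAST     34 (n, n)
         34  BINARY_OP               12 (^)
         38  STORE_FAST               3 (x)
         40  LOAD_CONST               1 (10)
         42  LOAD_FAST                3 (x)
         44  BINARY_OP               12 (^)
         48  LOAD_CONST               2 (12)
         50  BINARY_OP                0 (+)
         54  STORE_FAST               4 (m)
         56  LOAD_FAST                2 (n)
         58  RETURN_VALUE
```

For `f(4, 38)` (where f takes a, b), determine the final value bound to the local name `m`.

22

LOAD_FAST_LOAD_FAST a,a → push 4,4. Stack: [4, 4]
BINARY_OP - → 4 - 4 = 0. Stack: [0]
STORE_FAST n → n=0. Stack: []
LOAD_FAST_LOAD_FAST a,a → push 4,4. Stack: [4, 4]
BINARY_OP & → 4 & 4 = 4. Stack: [4]
LOAD_FAST b → push 38. Stack: [4, 38]
BINARY_OP - → 4 - 38 = -34. Stack: [-34]
STORE_FAST x → x=-34. Stack: []
LOAD_FAST_LOAD_FAST x,b → push -34,38. Stack: [-34, 38]
BINARY_OP % → -34 % 38 = 4. Stack: [4]
STORE_FAST m → m=4. Stack: []
LOAD_FAST_LOAD_FAST n,n → push 0,0. Stack: [0, 0]
BINARY_OP ^ → 0 ^ 0 = 0. Stack: [0]
STORE_FAST x → x=0. Stack: []
LOAD_CONST → push 10. Stack: [10]
LOAD_FAST x → push 0. Stack: [10, 0]
BINARY_OP ^ → 10 ^ 0 = 10. Stack: [10]
LOAD_CONST → push 12. Stack: [10, 12]
BINARY_OP + → 10 + 12 = 22. Stack: [22]
STORE_FAST m → m=22. Stack: []
LOAD_FAST n → push 0. Stack: [0]
RETURN_VALUE → return 0.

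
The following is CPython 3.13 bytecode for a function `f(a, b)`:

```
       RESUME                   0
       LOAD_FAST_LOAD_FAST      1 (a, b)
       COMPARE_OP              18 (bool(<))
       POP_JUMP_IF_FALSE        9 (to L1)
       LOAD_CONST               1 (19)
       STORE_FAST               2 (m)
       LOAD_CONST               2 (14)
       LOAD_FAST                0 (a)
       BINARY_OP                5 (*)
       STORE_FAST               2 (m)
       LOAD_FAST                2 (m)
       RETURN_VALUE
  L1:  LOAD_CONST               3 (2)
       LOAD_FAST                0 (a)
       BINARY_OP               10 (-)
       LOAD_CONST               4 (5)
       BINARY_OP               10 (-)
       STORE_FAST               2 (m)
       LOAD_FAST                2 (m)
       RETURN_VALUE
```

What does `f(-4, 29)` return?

LOAD_FAST_LOAD_FAST a,b → push -4,29. Stack: [-4, 29]
COMPARE_OP bool(<) → -4 vs 29 = True. Stack: [True]
POP_JUMP_IF_FALSE → pop True; no jump. Stack: []
LOAD_CONST → push 19. Stack: [19]
STORE_FAST m → m=19. Stack: []
LOAD_CONST → push 14. Stack: [14]
LOAD_FAST a → push -4. Stack: [14, -4]
BINARY_OP * → 14 * -4 = -56. Stack: [-56]
STORE_FAST m → m=-56. Stack: []
LOAD_FAST m → push -56. Stack: [-56]
RETURN_VALUE → return -56.

-56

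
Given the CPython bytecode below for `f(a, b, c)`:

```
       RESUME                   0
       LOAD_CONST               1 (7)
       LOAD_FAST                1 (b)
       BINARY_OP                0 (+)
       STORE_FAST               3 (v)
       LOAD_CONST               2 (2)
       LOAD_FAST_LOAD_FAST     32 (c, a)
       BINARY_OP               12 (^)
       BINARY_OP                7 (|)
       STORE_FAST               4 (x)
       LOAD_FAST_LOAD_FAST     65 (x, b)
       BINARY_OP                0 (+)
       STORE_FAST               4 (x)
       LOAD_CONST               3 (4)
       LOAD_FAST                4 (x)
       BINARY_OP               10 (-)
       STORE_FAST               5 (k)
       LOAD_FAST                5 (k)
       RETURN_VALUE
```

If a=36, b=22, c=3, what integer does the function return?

LOAD_CONST → push 7. Stack: [7]
LOAD_FAST b → push 22. Stack: [7, 22]
BINARY_OP + → 7 + 22 = 29. Stack: [29]
STORE_FAST v → v=29. Stack: []
LOAD_CONST → push 2. Stack: [2]
LOAD_FAST_LOAD_FAST c,a → push 3,36. Stack: [2, 3, 36]
BINARY_OP ^ → 3 ^ 36 = 39. Stack: [2, 39]
BINARY_OP | → 2 | 39 = 39. Stack: [39]
STORE_FAST x → x=39. Stack: []
LOAD_FAST_LOAD_FAST x,b → push 39,22. Stack: [39, 22]
BINARY_OP + → 39 + 22 = 61. Stack: [61]
STORE_FAST x → x=61. Stack: []
LOAD_CONST → push 4. Stack: [4]
LOAD_FAST x → push 61. Stack: [4, 61]
BINARY_OP - → 4 - 61 = -57. Stack: [-57]
STORE_FAST k → k=-57. Stack: []
LOAD_FAST k → push -57. Stack: [-57]
RETURN_VALUE → return -57.

-57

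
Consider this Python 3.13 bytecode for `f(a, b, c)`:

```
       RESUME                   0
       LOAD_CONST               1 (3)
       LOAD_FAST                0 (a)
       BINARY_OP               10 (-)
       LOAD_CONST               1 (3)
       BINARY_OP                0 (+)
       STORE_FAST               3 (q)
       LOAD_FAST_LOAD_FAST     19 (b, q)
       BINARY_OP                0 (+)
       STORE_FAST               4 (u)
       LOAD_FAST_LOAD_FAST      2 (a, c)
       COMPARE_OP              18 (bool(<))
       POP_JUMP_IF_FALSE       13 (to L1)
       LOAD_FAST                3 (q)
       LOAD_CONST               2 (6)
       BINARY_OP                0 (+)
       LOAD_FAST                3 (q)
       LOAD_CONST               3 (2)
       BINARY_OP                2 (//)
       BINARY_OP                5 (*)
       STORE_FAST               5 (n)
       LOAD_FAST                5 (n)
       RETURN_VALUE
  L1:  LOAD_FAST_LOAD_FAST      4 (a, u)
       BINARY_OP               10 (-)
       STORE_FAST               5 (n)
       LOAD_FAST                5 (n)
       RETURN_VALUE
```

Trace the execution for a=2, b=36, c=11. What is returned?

LOAD_CONST → push 3. Stack: [3]
LOAD_FAST a → push 2. Stack: [3, 2]
BINARY_OP - → 3 - 2 = 1. Stack: [1]
LOAD_CONST → push 3. Stack: [1, 3]
BINARY_OP + → 1 + 3 = 4. Stack: [4]
STORE_FAST q → q=4. Stack: []
LOAD_FAST_LOAD_FAST b,q → push 36,4. Stack: [36, 4]
BINARY_OP + → 36 + 4 = 40. Stack: [40]
STORE_FAST u → u=40. Stack: []
LOAD_FAST_LOAD_FAST a,c → push 2,11. Stack: [2, 11]
COMPARE_OP bool(<) → 2 vs 11 = True. Stack: [True]
POP_JUMP_IF_FALSE → pop True; no jump. Stack: []
LOAD_FAST q → push 4. Stack: [4]
LOAD_CONST → push 6. Stack: [4, 6]
BINARY_OP + → 4 + 6 = 10. Stack: [10]
LOAD_FAST q → push 4. Stack: [10, 4]
LOAD_CONST → push 2. Stack: [10, 4, 2]
BINARY_OP // → 4 // 2 = 2. Stack: [10, 2]
BINARY_OP * → 10 * 2 = 20. Stack: [20]
STORE_FAST n → n=20. Stack: []
LOAD_FAST n → push 20. Stack: [20]
RETURN_VALUE → return 20.

20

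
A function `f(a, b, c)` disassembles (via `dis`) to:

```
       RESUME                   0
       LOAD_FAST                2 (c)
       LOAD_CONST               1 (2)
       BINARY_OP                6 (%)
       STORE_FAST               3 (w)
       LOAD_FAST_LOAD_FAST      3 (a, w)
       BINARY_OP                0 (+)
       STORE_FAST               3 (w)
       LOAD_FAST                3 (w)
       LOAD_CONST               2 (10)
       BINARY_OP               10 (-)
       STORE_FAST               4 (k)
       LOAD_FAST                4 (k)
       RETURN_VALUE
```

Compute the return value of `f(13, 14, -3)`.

LOAD_FAST c → push -3. Stack: [-3]
LOAD_CONST → push 2. Stack: [-3, 2]
BINARY_OP % → -3 % 2 = 1. Stack: [1]
STORE_FAST w → w=1. Stack: []
LOAD_FAST_LOAD_FAST a,w → push 13,1. Stack: [13, 1]
BINARY_OP + → 13 + 1 = 14. Stack: [14]
STORE_FAST w → w=14. Stack: []
LOAD_FAST w → push 14. Stack: [14]
LOAD_CONST → push 10. Stack: [14, 10]
BINARY_OP - → 14 - 10 = 4. Stack: [4]
STORE_FAST k → k=4. Stack: []
LOAD_FAST k → push 4. Stack: [4]
RETURN_VALUE → return 4.

4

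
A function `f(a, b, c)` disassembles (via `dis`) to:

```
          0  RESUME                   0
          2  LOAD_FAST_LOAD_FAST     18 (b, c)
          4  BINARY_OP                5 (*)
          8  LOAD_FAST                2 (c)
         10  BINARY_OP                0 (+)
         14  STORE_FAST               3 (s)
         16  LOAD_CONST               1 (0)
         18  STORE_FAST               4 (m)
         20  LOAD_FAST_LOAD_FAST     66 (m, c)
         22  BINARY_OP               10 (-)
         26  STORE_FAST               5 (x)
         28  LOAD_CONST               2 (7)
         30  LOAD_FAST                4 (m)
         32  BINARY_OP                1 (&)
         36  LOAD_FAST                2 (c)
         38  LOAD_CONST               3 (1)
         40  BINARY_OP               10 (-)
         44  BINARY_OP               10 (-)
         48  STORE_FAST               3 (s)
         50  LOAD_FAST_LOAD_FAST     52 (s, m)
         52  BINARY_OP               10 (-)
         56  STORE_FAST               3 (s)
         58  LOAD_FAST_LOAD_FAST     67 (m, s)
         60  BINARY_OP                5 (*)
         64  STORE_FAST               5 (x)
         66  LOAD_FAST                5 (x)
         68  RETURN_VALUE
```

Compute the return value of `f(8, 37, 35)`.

0

LOAD_FAST_LOAD_FAST b,c → push 37,35. Stack: [37, 35]
BINARY_OP * → 37 * 35 = 1295. Stack: [1295]
LOAD_FAST c → push 35. Stack: [1295, 35]
BINARY_OP + → 1295 + 35 = 1330. Stack: [1330]
STORE_FAST s → s=1330. Stack: []
LOAD_CONST → push 0. Stack: [0]
STORE_FAST m → m=0. Stack: []
LOAD_FAST_LOAD_FAST m,c → push 0,35. Stack: [0, 35]
BINARY_OP - → 0 - 35 = -35. Stack: [-35]
STORE_FAST x → x=-35. Stack: []
LOAD_CONST → push 7. Stack: [7]
LOAD_FAST m → push 0. Stack: [7, 0]
BINARY_OP & → 7 & 0 = 0. Stack: [0]
LOAD_FAST c → push 35. Stack: [0, 35]
LOAD_CONST → push 1. Stack: [0, 35, 1]
BINARY_OP - → 35 - 1 = 34. Stack: [0, 34]
BINARY_OP - → 0 - 34 = -34. Stack: [-34]
STORE_FAST s → s=-34. Stack: []
LOAD_FAST_LOAD_FAST s,m → push -34,0. Stack: [-34, 0]
BINARY_OP - → -34 - 0 = -34. Stack: [-34]
STORE_FAST s → s=-34. Stack: []
LOAD_FAST_LOAD_FAST m,s → push 0,-34. Stack: [0, -34]
BINARY_OP * → 0 * -34 = 0. Stack: [0]
STORE_FAST x → x=0. Stack: []
LOAD_FAST x → push 0. Stack: [0]
RETURN_VALUE → return 0.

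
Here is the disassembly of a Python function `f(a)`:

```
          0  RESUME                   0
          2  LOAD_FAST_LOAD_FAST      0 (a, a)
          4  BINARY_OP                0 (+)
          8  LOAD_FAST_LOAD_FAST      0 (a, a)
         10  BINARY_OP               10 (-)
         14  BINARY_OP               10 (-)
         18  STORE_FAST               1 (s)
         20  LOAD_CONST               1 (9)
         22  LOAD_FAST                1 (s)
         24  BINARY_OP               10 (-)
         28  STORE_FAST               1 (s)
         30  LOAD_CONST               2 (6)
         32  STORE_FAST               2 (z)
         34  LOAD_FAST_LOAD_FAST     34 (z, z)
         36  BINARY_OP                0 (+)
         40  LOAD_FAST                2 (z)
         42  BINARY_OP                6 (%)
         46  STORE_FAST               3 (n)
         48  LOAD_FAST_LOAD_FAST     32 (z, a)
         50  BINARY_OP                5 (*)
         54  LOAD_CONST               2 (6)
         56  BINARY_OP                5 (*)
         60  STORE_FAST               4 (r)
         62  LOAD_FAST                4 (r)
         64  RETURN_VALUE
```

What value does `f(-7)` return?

LOAD_FAST_LOAD_FAST a,a → push -7,-7. Stack: [-7, -7]
BINARY_OP + → -7 + -7 = -14. Stack: [-14]
LOAD_FAST_LOAD_FAST a,a → push -7,-7. Stack: [-14, -7, -7]
BINARY_OP - → -7 - -7 = 0. Stack: [-14, 0]
BINARY_OP - → -14 - 0 = -14. Stack: [-14]
STORE_FAST s → s=-14. Stack: []
LOAD_CONST → push 9. Stack: [9]
LOAD_FAST s → push -14. Stack: [9, -14]
BINARY_OP - → 9 - -14 = 23. Stack: [23]
STORE_FAST s → s=23. Stack: []
LOAD_CONST → push 6. Stack: [6]
STORE_FAST z → z=6. Stack: []
LOAD_FAST_LOAD_FAST z,z → push 6,6. Stack: [6, 6]
BINARY_OP + → 6 + 6 = 12. Stack: [12]
LOAD_FAST z → push 6. Stack: [12, 6]
BINARY_OP % → 12 % 6 = 0. Stack: [0]
STORE_FAST n → n=0. Stack: []
LOAD_FAST_LOAD_FAST z,a → push 6,-7. Stack: [6, -7]
BINARY_OP * → 6 * -7 = -42. Stack: [-42]
LOAD_CONST → push 6. Stack: [-42, 6]
BINARY_OP * → -42 * 6 = -252. Stack: [-252]
STORE_FAST r → r=-252. Stack: []
LOAD_FAST r → push -252. Stack: [-252]
RETURN_VALUE → return -252.

-252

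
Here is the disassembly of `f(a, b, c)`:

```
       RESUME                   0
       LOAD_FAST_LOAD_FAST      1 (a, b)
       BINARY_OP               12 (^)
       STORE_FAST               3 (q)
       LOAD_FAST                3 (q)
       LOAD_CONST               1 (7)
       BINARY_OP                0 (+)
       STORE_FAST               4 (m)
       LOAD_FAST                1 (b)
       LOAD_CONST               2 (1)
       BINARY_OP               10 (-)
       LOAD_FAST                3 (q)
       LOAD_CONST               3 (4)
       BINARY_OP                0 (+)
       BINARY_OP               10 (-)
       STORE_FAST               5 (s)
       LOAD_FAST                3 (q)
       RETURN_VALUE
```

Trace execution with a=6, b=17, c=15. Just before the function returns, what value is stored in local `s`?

-11

LOAD_FAST_LOAD_FAST a,b → push 6,17. Stack: [6, 17]
BINARY_OP ^ → 6 ^ 17 = 23. Stack: [23]
STORE_FAST q → q=23. Stack: []
LOAD_FAST q → push 23. Stack: [23]
LOAD_CONST → push 7. Stack: [23, 7]
BINARY_OP + → 23 + 7 = 30. Stack: [30]
STORE_FAST m → m=30. Stack: []
LOAD_FAST b → push 17. Stack: [17]
LOAD_CONST → push 1. Stack: [17, 1]
BINARY_OP - → 17 - 1 = 16. Stack: [16]
LOAD_FAST q → push 23. Stack: [16, 23]
LOAD_CONST → push 4. Stack: [16, 23, 4]
BINARY_OP + → 23 + 4 = 27. Stack: [16, 27]
BINARY_OP - → 16 - 27 = -11. Stack: [-11]
STORE_FAST s → s=-11. Stack: []
LOAD_FAST q → push 23. Stack: [23]
RETURN_VALUE → return 23.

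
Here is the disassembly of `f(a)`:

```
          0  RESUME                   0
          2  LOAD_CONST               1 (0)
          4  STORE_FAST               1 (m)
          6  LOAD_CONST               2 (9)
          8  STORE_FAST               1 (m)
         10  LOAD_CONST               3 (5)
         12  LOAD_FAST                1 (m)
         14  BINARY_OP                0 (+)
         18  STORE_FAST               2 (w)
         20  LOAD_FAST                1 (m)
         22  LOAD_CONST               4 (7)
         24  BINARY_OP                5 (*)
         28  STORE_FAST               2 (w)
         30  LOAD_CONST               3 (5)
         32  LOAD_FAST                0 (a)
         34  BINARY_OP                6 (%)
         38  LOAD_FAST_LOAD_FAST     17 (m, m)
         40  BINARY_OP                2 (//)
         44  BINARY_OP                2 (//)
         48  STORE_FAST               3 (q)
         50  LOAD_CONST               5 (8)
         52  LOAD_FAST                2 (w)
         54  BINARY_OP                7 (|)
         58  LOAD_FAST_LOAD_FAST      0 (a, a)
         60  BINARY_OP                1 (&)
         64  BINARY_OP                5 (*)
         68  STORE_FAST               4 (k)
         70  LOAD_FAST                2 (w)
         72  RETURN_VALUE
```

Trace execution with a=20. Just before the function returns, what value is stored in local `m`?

LOAD_CONST → push 0. Stack: [0]
STORE_FAST m → m=0. Stack: []
LOAD_CONST → push 9. Stack: [9]
STORE_FAST m → m=9. Stack: []
LOAD_CONST → push 5. Stack: [5]
LOAD_FAST m → push 9. Stack: [5, 9]
BINARY_OP + → 5 + 9 = 14. Stack: [14]
STORE_FAST w → w=14. Stack: []
LOAD_FAST m → push 9. Stack: [9]
LOAD_CONST → push 7. Stack: [9, 7]
BINARY_OP * → 9 * 7 = 63. Stack: [63]
STORE_FAST w → w=63. Stack: []
LOAD_CONST → push 5. Stack: [5]
LOAD_FAST a → push 20. Stack: [5, 20]
BINARY_OP % → 5 % 20 = 5. Stack: [5]
LOAD_FAST_LOAD_FAST m,m → push 9,9. Stack: [5, 9, 9]
BINARY_OP // → 9 // 9 = 1. Stack: [5, 1]
BINARY_OP // → 5 // 1 = 5. Stack: [5]
STORE_FAST q → q=5. Stack: []
LOAD_CONST → push 8. Stack: [8]
LOAD_FAST w → push 63. Stack: [8, 63]
BINARY_OP | → 8 | 63 = 63. Stack: [63]
LOAD_FAST_LOAD_FAST a,a → push 20,20. Stack: [63, 20, 20]
BINARY_OP & → 20 & 20 = 20. Stack: [63, 20]
BINARY_OP * → 63 * 20 = 1260. Stack: [1260]
STORE_FAST k → k=1260. Stack: []
LOAD_FAST w → push 63. Stack: [63]
RETURN_VALUE → return 63.

9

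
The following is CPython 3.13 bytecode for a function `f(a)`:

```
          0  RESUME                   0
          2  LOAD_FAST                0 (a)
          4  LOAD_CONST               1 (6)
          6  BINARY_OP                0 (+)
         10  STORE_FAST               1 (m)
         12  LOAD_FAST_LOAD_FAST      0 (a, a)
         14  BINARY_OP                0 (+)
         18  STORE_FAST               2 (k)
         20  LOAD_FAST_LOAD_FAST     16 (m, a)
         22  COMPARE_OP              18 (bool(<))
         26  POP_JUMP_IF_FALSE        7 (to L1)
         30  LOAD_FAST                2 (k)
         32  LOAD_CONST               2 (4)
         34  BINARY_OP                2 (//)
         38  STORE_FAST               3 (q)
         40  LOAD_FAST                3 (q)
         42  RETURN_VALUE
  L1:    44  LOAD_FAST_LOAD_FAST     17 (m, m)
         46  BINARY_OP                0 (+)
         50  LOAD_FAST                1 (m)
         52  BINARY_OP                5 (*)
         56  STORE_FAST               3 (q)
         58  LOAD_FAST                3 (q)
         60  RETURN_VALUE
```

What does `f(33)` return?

3042

LOAD_FAST a → push 33. Stack: [33]
LOAD_CONST → push 6. Stack: [33, 6]
BINARY_OP + → 33 + 6 = 39. Stack: [39]
STORE_FAST m → m=39. Stack: []
LOAD_FAST_LOAD_FAST a,a → push 33,33. Stack: [33, 33]
BINARY_OP + → 33 + 33 = 66. Stack: [66]
STORE_FAST k → k=66. Stack: []
LOAD_FAST_LOAD_FAST m,a → push 39,33. Stack: [39, 33]
COMPARE_OP bool(<) → 39 vs 33 = False. Stack: [False]
POP_JUMP_IF_FALSE → pop False; jump. Stack: []
LOAD_FAST_LOAD_FAST m,m → push 39,39. Stack: [39, 39]
BINARY_OP + → 39 + 39 = 78. Stack: [78]
LOAD_FAST m → push 39. Stack: [78, 39]
BINARY_OP * → 78 * 39 = 3042. Stack: [3042]
STORE_FAST q → q=3042. Stack: []
LOAD_FAST q → push 3042. Stack: [3042]
RETURN_VALUE → return 3042.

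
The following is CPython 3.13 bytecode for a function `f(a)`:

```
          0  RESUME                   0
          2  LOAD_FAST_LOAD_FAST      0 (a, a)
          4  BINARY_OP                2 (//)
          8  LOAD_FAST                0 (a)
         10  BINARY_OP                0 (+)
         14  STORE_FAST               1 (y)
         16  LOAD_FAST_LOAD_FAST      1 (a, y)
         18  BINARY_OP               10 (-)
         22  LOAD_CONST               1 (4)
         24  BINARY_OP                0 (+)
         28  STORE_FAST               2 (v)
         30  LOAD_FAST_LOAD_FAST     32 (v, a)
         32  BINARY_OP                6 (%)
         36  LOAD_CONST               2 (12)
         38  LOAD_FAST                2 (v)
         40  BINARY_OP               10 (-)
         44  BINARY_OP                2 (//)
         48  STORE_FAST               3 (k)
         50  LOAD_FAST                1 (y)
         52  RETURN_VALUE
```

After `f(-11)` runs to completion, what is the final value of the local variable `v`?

LOAD_FAST_LOAD_FAST a,a → push -11,-11. Stack: [-11, -11]
BINARY_OP // → -11 // -11 = 1. Stack: [1]
LOAD_FAST a → push -11. Stack: [1, -11]
BINARY_OP + → 1 + -11 = -10. Stack: [-10]
STORE_FAST y → y=-10. Stack: []
LOAD_FAST_LOAD_FAST a,y → push -11,-10. Stack: [-11, -10]
BINARY_OP - → -11 - -10 = -1. Stack: [-1]
LOAD_CONST → push 4. Stack: [-1, 4]
BINARY_OP + → -1 + 4 = 3. Stack: [3]
STORE_FAST v → v=3. Stack: []
LOAD_FAST_LOAD_FAST v,a → push 3,-11. Stack: [3, -11]
BINARY_OP % → 3 % -11 = -8. Stack: [-8]
LOAD_CONST → push 12. Stack: [-8, 12]
LOAD_FAST v → push 3. Stack: [-8, 12, 3]
BINARY_OP - → 12 - 3 = 9. Stack: [-8, 9]
BINARY_OP // → -8 // 9 = -1. Stack: [-1]
STORE_FAST k → k=-1. Stack: []
LOAD_FAST y → push -10. Stack: [-10]
RETURN_VALUE → return -10.

3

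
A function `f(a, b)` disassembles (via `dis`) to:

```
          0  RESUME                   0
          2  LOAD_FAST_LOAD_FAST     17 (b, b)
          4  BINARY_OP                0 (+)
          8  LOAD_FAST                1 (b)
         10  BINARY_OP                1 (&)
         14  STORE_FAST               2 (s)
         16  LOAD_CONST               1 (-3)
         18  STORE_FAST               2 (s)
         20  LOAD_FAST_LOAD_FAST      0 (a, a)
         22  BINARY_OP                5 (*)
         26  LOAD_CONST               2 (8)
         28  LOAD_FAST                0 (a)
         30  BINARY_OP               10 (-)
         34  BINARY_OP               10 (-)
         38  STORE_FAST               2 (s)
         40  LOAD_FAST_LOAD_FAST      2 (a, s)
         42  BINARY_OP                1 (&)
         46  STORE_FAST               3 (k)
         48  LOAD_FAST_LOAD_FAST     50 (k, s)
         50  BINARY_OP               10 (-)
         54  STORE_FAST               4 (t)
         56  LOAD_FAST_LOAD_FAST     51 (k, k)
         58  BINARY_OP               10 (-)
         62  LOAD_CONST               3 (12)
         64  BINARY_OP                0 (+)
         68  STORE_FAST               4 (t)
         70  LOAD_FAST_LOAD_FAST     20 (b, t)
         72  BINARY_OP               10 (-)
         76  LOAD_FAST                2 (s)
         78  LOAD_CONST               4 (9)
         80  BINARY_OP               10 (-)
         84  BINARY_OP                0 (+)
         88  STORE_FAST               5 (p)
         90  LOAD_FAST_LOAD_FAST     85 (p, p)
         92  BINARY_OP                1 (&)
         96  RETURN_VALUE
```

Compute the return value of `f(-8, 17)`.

LOAD_FAST_LOAD_FAST b,b → push 17,17. Stack: [17, 17]
BINARY_OP + → 17 + 17 = 34. Stack: [34]
LOAD_FAST b → push 17. Stack: [34, 17]
BINARY_OP & → 34 & 17 = 0. Stack: [0]
STORE_FAST s → s=0. Stack: []
LOAD_CONST → push -3. Stack: [-3]
STORE_FAST s → s=-3. Stack: []
LOAD_FAST_LOAD_FAST a,a → push -8,-8. Stack: [-8, -8]
BINARY_OP * → -8 * -8 = 64. Stack: [64]
LOAD_CONST → push 8. Stack: [64, 8]
LOAD_FAST a → push -8. Stack: [64, 8, -8]
BINARY_OP - → 8 - -8 = 16. Stack: [64, 16]
BINARY_OP - → 64 - 16 = 48. Stack: [48]
STORE_FAST s → s=48. Stack: []
LOAD_FAST_LOAD_FAST a,s → push -8,48. Stack: [-8, 48]
BINARY_OP & → -8 & 48 = 48. Stack: [48]
STORE_FAST k → k=48. Stack: []
LOAD_FAST_LOAD_FAST k,s → push 48,48. Stack: [48, 48]
BINARY_OP - → 48 - 48 = 0. Stack: [0]
STORE_FAST t → t=0. Stack: []
LOAD_FAST_LOAD_FAST k,k → push 48,48. Stack: [48, 48]
BINARY_OP - → 48 - 48 = 0. Stack: [0]
LOAD_CONST → push 12. Stack: [0, 12]
BINARY_OP + → 0 + 12 = 12. Stack: [12]
STORE_FAST t → t=12. Stack: []
LOAD_FAST_LOAD_FAST b,t → push 17,12. Stack: [17, 12]
BINARY_OP - → 17 - 12 = 5. Stack: [5]
LOAD_FAST s → push 48. Stack: [5, 48]
LOAD_CONST → push 9. Stack: [5, 48, 9]
BINARY_OP - → 48 - 9 = 39. Stack: [5, 39]
BINARY_OP + → 5 + 39 = 44. Stack: [44]
STORE_FAST p → p=44. Stack: []
LOAD_FAST_LOAD_FAST p,p → push 44,44. Stack: [44, 44]
BINARY_OP & → 44 & 44 = 44. Stack: [44]
RETURN_VALUE → return 44.

44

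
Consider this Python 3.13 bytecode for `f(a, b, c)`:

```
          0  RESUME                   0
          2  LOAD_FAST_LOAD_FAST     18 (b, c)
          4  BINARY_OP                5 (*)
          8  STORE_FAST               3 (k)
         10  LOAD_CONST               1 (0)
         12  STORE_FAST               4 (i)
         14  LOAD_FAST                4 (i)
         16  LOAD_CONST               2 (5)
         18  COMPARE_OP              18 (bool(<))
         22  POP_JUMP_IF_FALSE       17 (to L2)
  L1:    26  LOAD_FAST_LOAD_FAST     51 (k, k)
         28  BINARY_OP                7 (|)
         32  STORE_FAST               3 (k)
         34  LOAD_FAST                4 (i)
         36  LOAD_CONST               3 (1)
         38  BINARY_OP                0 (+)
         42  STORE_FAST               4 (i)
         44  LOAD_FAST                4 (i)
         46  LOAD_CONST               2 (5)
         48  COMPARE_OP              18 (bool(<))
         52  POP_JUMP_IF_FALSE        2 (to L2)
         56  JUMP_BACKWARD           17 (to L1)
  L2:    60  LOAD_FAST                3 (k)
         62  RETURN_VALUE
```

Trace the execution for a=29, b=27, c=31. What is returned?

837

LOAD_FAST_LOAD_FAST b,c → push 27,31
BINARY_OP * → 27 * 31 = 837
STORE_FAST k → k=837
LOAD_CONST → push 0
STORE_FAST i → i=0
LOAD_FAST i → push 0
LOAD_CONST → push 5
COMPARE_OP bool(<) → 0 vs 5 = True
POP_JUMP_IF_FALSE → pop True; no jump
LOAD_FAST_LOAD_FAST k,k → push 837,837
BINARY_OP | → 837 | 837 = 837
STORE_FAST k → k=837
LOAD_FAST i → push 0
LOAD_CONST → push 1
BINARY_OP + → 0 + 1 = 1
STORE_FAST i → i=1
LOAD_FAST i → push 1
LOAD_CONST → push 5
COMPARE_OP bool(<) → 1 vs 5 = True
POP_JUMP_IF_FALSE → pop True; no jump
LOAD_FAST_LOAD_FAST k,k → push 837,837
BINARY_OP | → 837 | 837 = 837
STORE_FAST k → k=837
LOAD_FAST i → push 1
LOAD_CONST → push 1
BINARY_OP + → 1 + 1 = 2
STORE_FAST i → i=2
LOAD_FAST i → push 2
LOAD_CONST → push 5
COMPARE_OP bool(<) → 2 vs 5 = True
POP_JUMP_IF_FALSE → pop True; no jump
LOAD_FAST_LOAD_FAST k,k → push 837,837
BINARY_OP | → 837 | 837 = 837
STORE_FAST k → k=837
LOAD_FAST i → push 2
LOAD_CONST → push 1
BINARY_OP + → 2 + 1 = 3
STORE_FAST i → i=3
LOAD_FAST i → push 3
LOAD_CONST → push 5
COMPARE_OP bool(<) → 3 vs 5 = True
POP_JUMP_IF_FALSE → pop True; no jump
LOAD_FAST_LOAD_FAST k,k → push 837,837
BINARY_OP | → 837 | 837 = 837
STORE_FAST k → k=837
LOAD_FAST i → push 3
LOAD_CONST → push 1
BINARY_OP + → 3 + 1 = 4
STORE_FAST i → i=4
LOAD_FAST i → push 4
LOAD_CONST → push 5
COMPARE_OP bool(<) → 4 vs 5 = True
POP_JUMP_IF_FALSE → pop True; no jump
LOAD_FAST_LOAD_FAST k,k → push 837,837
BINARY_OP | → 837 | 837 = 837
STORE_FAST k → k=837
LOAD_FAST i → push 4
LOAD_CONST → push 1
BINARY_OP + → 4 + 1 = 5
STORE_FAST i → i=5
LOAD_FAST i → push 5
LOAD_CONST → push 5
COMPARE_OP bool(<) → 5 vs 5 = False
POP_JUMP_IF_FALSE → pop False; jump
LOAD_FAST k → push 837
RETURN_VALUE → return 837.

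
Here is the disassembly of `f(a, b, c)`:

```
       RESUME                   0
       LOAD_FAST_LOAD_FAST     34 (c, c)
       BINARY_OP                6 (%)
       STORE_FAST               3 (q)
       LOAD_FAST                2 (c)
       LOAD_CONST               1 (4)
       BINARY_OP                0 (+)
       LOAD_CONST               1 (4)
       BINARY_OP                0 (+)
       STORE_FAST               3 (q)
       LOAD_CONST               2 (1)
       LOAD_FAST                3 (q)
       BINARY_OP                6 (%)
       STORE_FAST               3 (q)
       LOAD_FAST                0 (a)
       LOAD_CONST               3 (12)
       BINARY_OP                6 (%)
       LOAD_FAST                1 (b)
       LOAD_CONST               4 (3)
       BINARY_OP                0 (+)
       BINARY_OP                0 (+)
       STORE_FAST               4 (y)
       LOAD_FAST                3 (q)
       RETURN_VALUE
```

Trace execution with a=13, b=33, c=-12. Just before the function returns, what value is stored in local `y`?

37

LOAD_FAST_LOAD_FAST c,c → push -12,-12. Stack: [-12, -12]
BINARY_OP % → -12 % -12 = 0. Stack: [0]
STORE_FAST q → q=0. Stack: []
LOAD_FAST c → push -12. Stack: [-12]
LOAD_CONST → push 4. Stack: [-12, 4]
BINARY_OP + → -12 + 4 = -8. Stack: [-8]
LOAD_CONST → push 4. Stack: [-8, 4]
BINARY_OP + → -8 + 4 = -4. Stack: [-4]
STORE_FAST q → q=-4. Stack: []
LOAD_CONST → push 1. Stack: [1]
LOAD_FAST q → push -4. Stack: [1, -4]
BINARY_OP % → 1 % -4 = -3. Stack: [-3]
STORE_FAST q → q=-3. Stack: []
LOAD_FAST a → push 13. Stack: [13]
LOAD_CONST → push 12. Stack: [13, 12]
BINARY_OP % → 13 % 12 = 1. Stack: [1]
LOAD_FAST b → push 33. Stack: [1, 33]
LOAD_CONST → push 3. Stack: [1, 33, 3]
BINARY_OP + → 33 + 3 = 36. Stack: [1, 36]
BINARY_OP + → 1 + 36 = 37. Stack: [37]
STORE_FAST y → y=37. Stack: []
LOAD_FAST q → push -3. Stack: [-3]
RETURN_VALUE → return -3.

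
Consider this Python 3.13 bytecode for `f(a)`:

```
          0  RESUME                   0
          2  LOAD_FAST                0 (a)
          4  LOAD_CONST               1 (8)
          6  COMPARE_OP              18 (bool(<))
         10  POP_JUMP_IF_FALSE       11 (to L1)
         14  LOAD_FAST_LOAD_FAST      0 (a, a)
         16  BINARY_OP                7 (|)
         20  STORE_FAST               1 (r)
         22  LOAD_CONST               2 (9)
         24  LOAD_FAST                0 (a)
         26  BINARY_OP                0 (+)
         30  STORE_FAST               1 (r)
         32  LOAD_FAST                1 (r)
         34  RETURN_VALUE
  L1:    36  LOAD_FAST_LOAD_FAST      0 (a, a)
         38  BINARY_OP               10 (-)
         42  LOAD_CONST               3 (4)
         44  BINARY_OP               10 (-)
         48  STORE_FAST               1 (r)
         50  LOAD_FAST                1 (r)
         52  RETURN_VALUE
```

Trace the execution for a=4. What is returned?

13

LOAD_FAST a → push 4. Stack: [4]
LOAD_CONST → push 8. Stack: [4, 8]
COMPARE_OP bool(<) → 4 vs 8 = True. Stack: [True]
POP_JUMP_IF_FALSE → pop True; no jump. Stack: []
LOAD_FAST_LOAD_FAST a,a → push 4,4. Stack: [4, 4]
BINARY_OP | → 4 | 4 = 4. Stack: [4]
STORE_FAST r → r=4. Stack: []
LOAD_CONST → push 9. Stack: [9]
LOAD_FAST a → push 4. Stack: [9, 4]
BINARY_OP + → 9 + 4 = 13. Stack: [13]
STORE_FAST r → r=13. Stack: []
LOAD_FAST r → push 13. Stack: [13]
RETURN_VALUE → return 13.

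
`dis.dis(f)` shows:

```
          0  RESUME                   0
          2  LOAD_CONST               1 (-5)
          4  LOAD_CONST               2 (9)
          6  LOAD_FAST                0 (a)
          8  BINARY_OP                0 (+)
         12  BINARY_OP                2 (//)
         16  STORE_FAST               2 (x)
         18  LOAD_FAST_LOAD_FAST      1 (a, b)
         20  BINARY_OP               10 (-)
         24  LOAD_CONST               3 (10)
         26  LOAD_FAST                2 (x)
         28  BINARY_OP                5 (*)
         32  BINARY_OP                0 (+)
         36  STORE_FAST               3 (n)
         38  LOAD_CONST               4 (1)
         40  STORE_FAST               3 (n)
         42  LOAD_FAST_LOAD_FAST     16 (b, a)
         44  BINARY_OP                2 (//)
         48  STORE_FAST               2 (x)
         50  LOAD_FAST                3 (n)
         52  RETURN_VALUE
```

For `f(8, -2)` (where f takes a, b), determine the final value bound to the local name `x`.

LOAD_CONST → push -5. Stack: [-5]
LOAD_CONST → push 9. Stack: [-5, 9]
LOAD_FAST a → push 8. Stack: [-5, 9, 8]
BINARY_OP + → 9 + 8 = 17. Stack: [-5, 17]
BINARY_OP // → -5 // 17 = -1. Stack: [-1]
STORE_FAST x → x=-1. Stack: []
LOAD_FAST_LOAD_FAST a,b → push 8,-2. Stack: [8, -2]
BINARY_OP - → 8 - -2 = 10. Stack: [10]
LOAD_CONST → push 10. Stack: [10, 10]
LOAD_FAST x → push -1. Stack: [10, 10, -1]
BINARY_OP * → 10 * -1 = -10. Stack: [10, -10]
BINARY_OP + → 10 + -10 = 0. Stack: [0]
STORE_FAST n → n=0. Stack: []
LOAD_CONST → push 1. Stack: [1]
STORE_FAST n → n=1. Stack: []
LOAD_FAST_LOAD_FAST b,a → push -2,8. Stack: [-2, 8]
BINARY_OP // → -2 // 8 = -1. Stack: [-1]
STORE_FAST x → x=-1. Stack: []
LOAD_FAST n → push 1. Stack: [1]
RETURN_VALUE → return 1.

-1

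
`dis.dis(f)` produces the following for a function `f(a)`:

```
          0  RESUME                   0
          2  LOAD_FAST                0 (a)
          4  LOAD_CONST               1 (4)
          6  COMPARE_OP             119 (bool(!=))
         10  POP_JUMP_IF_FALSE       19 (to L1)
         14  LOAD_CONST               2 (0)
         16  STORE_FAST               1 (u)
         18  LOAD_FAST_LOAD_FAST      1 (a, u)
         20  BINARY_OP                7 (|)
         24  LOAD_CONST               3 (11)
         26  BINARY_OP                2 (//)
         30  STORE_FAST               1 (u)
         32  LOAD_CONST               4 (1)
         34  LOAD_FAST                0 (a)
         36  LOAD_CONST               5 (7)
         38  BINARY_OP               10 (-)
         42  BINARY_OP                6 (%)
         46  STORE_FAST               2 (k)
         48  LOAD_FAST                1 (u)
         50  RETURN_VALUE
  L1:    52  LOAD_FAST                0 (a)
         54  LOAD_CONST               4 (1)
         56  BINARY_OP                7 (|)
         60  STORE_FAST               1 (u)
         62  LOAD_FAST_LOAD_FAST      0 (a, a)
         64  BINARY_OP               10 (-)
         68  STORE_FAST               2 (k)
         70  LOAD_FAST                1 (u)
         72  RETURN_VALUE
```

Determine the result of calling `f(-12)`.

LOAD_FAST a → push -12. Stack: [-12]
LOAD_CONST → push 4. Stack: [-12, 4]
COMPARE_OP bool(!=) → -12 vs 4 = True. Stack: [True]
POP_JUMP_IF_FALSE → pop True; no jump. Stack: []
LOAD_CONST → push 0. Stack: [0]
STORE_FAST u → u=0. Stack: []
LOAD_FAST_LOAD_FAST a,u → push -12,0. Stack: [-12, 0]
BINARY_OP | → -12 | 0 = -12. Stack: [-12]
LOAD_CONST → push 11. Stack: [-12, 11]
BINARY_OP // → -12 // 11 = -2. Stack: [-2]
STORE_FAST u → u=-2. Stack: []
LOAD_CONST → push 1. Stack: [1]
LOAD_FAST a → push -12. Stack: [1, -12]
LOAD_CONST → push 7. Stack: [1, -12, 7]
BINARY_OP - → -12 - 7 = -19. Stack: [1, -19]
BINARY_OP % → 1 % -19 = -18. Stack: [-18]
STORE_FAST k → k=-18. Stack: []
LOAD_FAST u → push -2. Stack: [-2]
RETURN_VALUE → return -2.

-2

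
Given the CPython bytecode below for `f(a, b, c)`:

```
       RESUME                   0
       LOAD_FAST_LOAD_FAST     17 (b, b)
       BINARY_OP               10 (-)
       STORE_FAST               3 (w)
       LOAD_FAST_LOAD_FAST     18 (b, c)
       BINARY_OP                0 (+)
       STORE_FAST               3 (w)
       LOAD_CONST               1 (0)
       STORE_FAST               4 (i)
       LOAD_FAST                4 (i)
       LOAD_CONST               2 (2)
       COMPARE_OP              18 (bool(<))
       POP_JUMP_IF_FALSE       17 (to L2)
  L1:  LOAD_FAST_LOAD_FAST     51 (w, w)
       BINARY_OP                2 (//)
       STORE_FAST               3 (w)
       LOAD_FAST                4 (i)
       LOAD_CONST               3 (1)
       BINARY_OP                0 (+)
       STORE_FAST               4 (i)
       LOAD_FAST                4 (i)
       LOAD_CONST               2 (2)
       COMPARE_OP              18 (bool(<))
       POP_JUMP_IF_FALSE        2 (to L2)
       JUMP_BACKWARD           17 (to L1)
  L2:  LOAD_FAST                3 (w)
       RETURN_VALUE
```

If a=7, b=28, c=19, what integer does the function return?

1

LOAD_FAST_LOAD_FAST b,b → push 28,28. Stack: [28, 28]
BINARY_OP - → 28 - 28 = 0. Stack: [0]
STORE_FAST w → w=0. Stack: []
LOAD_FAST_LOAD_FAST b,c → push 28,19. Stack: [28, 19]
BINARY_OP + → 28 + 19 = 47. Stack: [47]
STORE_FAST w → w=47. Stack: []
LOAD_CONST → push 0. Stack: [0]
STORE_FAST i → i=0. Stack: []
LOAD_FAST i → push 0. Stack: [0]
LOAD_CONST → push 2. Stack: [0, 2]
COMPARE_OP bool(<) → 0 vs 2 = True. Stack: [True]
POP_JUMP_IF_FALSE → pop True; no jump. Stack: []
LOAD_FAST_LOAD_FAST w,w → push 47,47. Stack: [47, 47]
BINARY_OP // → 47 // 47 = 1. Stack: [1]
STORE_FAST w → w=1. Stack: []
LOAD_FAST i → push 0. Stack: [0]
LOAD_CONST → push 1. Stack: [0, 1]
BINARY_OP + → 0 + 1 = 1. Stack: [1]
STORE_FAST i → i=1. Stack: []
LOAD_FAST i → push 1. Stack: [1]
LOAD_CONST → push 2. Stack: [1, 2]
COMPARE_OP bool(<) → 1 vs 2 = True. Stack: [True]
POP_JUMP_IF_FALSE → pop True; no jump. Stack: []
LOAD_FAST_LOAD_FAST w,w → push 1,1. Stack: [1, 1]
BINARY_OP // → 1 // 1 = 1. Stack: [1]
STORE_FAST w → w=1. Stack: []
LOAD_FAST i → push 1. Stack: [1]
LOAD_CONST → push 1. Stack: [1, 1]
BINARY_OP + → 1 + 1 = 2. Stack: [2]
STORE_FAST i → i=2. Stack: []
LOAD_FAST i → push 2. Stack: [2]
LOAD_CONST → push 2. Stack: [2, 2]
COMPARE_OP bool(<) → 2 vs 2 = False. Stack: [False]
POP_JUMP_IF_FALSE → pop False; jump. Stack: []
LOAD_FAST w → push 1. Stack: [1]
RETURN_VALUE → return 1.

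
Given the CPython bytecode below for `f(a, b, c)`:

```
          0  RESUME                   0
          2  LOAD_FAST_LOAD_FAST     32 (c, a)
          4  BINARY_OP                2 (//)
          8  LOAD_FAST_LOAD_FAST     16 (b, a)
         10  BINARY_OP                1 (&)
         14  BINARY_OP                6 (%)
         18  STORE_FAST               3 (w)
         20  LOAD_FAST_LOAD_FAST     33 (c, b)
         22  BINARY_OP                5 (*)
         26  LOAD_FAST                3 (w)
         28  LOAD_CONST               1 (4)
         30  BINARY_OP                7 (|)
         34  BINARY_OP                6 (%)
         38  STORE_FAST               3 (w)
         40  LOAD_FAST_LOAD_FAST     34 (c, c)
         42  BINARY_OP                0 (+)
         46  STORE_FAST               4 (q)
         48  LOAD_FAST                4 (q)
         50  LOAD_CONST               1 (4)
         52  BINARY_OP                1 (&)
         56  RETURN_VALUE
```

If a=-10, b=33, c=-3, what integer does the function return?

LOAD_FAST_LOAD_FAST c,a → push -3,-10. Stack: [-3, -10]
BINARY_OP // → -3 // -10 = 0. Stack: [0]
LOAD_FAST_LOAD_FAST b,a → push 33,-10. Stack: [0, 33, -10]
BINARY_OP & → 33 & -10 = 32. Stack: [0, 32]
BINARY_OP % → 0 % 32 = 0. Stack: [0]
STORE_FAST w → w=0. Stack: []
LOAD_FAST_LOAD_FAST c,b → push -3,33. Stack: [-3, 33]
BINARY_OP * → -3 * 33 = -99. Stack: [-99]
LOAD_FAST w → push 0. Stack: [-99, 0]
LOAD_CONST → push 4. Stack: [-99, 0, 4]
BINARY_OP | → 0 | 4 = 4. Stack: [-99, 4]
BINARY_OP % → -99 % 4 = 1. Stack: [1]
STORE_FAST w → w=1. Stack: []
LOAD_FAST_LOAD_FAST c,c → push -3,-3. Stack: [-3, -3]
BINARY_OP + → -3 + -3 = -6. Stack: [-6]
STORE_FAST q → q=-6. Stack: []
LOAD_FAST q → push -6. Stack: [-6]
LOAD_CONST → push 4. Stack: [-6, 4]
BINARY_OP & → -6 & 4 = 0. Stack: [0]
RETURN_VALUE → return 0.

0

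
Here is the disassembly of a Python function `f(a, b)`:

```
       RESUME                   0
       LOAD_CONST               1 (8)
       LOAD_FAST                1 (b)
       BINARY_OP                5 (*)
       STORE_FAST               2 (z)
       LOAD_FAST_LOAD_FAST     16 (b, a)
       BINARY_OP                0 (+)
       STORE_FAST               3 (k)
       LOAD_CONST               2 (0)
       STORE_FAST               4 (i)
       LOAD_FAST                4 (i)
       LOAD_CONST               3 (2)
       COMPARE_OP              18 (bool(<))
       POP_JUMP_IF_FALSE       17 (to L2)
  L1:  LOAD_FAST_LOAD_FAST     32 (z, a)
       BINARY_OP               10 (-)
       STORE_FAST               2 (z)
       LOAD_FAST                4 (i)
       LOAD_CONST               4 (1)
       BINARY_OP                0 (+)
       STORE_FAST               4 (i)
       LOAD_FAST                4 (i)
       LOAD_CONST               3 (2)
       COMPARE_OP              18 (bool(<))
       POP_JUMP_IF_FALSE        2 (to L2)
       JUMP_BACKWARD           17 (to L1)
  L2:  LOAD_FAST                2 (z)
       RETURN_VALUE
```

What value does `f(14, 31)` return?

LOAD_CONST → push 8. Stack: [8]
LOAD_FAST b → push 31. Stack: [8, 31]
BINARY_OP * → 8 * 31 = 248. Stack: [248]
STORE_FAST z → z=248. Stack: []
LOAD_FAST_LOAD_FAST b,a → push 31,14. Stack: [31, 14]
BINARY_OP + → 31 + 14 = 45. Stack: [45]
STORE_FAST k → k=45. Stack: []
LOAD_CONST → push 0. Stack: [0]
STORE_FAST i → i=0. Stack: []
LOAD_FAST i → push 0. Stack: [0]
LOAD_CONST → push 2. Stack: [0, 2]
COMPARE_OP bool(<) → 0 vs 2 = True. Stack: [True]
POP_JUMP_IF_FALSE → pop True; no jump. Stack: []
LOAD_FAST_LOAD_FAST z,a → push 248,14. Stack: [248, 14]
BINARY_OP - → 248 - 14 = 234. Stack: [234]
STORE_FAST z → z=234. Stack: []
LOAD_FAST i → push 0. Stack: [0]
LOAD_CONST → push 1. Stack: [0, 1]
BINARY_OP + → 0 + 1 = 1. Stack: [1]
STORE_FAST i → i=1. Stack: []
LOAD_FAST i → push 1. Stack: [1]
LOAD_CONST → push 2. Stack: [1, 2]
COMPARE_OP bool(<) → 1 vs 2 = True. Stack: [True]
POP_JUMP_IF_FALSE → pop True; no jump. Stack: []
LOAD_FAST_LOAD_FAST z,a → push 234,14. Stack: [234, 14]
BINARY_OP - → 234 - 14 = 220. Stack: [220]
STORE_FAST z → z=220. Stack: []
LOAD_FAST i → push 1. Stack: [1]
LOAD_CONST → push 1. Stack: [1, 1]
BINARY_OP + → 1 + 1 = 2. Stack: [2]
STORE_FAST i → i=2. Stack: []
LOAD_FAST i → push 2. Stack: [2]
LOAD_CONST → push 2. Stack: [2, 2]
COMPARE_OP bool(<) → 2 vs 2 = False. Stack: [False]
POP_JUMP_IF_FALSE → pop False; jump. Stack: []
LOAD_FAST z → push 220. Stack: [220]
RETURN_VALUE → return 220.

220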